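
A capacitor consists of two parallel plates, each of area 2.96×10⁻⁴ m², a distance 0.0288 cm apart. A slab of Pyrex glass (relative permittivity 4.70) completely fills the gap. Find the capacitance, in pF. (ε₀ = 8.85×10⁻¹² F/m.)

C = κε₀A/d = 4.70 × 8.85×10⁻¹² × 2.96×10⁻⁴ / 2.88×10⁻⁴ = 4.28×10⁻¹¹ F.

42.8 pF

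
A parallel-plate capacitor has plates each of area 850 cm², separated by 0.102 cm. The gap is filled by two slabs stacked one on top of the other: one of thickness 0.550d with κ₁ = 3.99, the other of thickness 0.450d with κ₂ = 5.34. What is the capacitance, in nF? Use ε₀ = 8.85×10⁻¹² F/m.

A = 850 cm² = 8.50×10⁻² m².
Stacked slabs ⇒ two capacitors in series, each with the full plate area.
C₁ = κ₁ε₀A/d₁ = 3.99 × 8.85×10⁻¹² × 8.50×10⁻² / 5.61×10⁻⁴ = 5.35×10⁻⁹ F.
C₂ = κ₂ε₀A/d₂ = 5.34 × 8.85×10⁻¹² × 8.50×10⁻² / 4.59×10⁻⁴ = 8.75×10⁻⁹ F.
C = (1/C₁ + 1/C₂)⁻¹ = 3.32×10⁻⁹ F.

C ≈ 3.32 nF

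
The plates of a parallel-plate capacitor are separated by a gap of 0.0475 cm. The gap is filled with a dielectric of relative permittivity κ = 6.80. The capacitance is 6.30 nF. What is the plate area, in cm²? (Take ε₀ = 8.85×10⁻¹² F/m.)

A = Cd/(κε₀) = 6.30×10⁻⁹ × 4.75×10⁻⁴ / (6.80 × 8.85×10⁻¹²) = 4.97×10⁻² m².

497 cm²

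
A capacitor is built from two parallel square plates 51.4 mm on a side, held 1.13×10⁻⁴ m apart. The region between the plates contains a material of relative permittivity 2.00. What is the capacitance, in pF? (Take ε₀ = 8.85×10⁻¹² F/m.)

414 pF

A = (51.4 mm)² = 2.64×10⁻³ m².
C = κε₀A/d = 2.00 × 8.85×10⁻¹² × 2.64×10⁻³ / 1.13×10⁻⁴ = 4.14×10⁻¹⁰ F.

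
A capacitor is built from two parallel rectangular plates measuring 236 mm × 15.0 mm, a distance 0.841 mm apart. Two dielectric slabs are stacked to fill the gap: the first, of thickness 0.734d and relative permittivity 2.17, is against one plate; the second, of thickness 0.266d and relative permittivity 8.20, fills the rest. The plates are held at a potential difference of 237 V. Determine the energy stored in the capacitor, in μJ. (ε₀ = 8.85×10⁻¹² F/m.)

A = 236 × 15.0 mm² = 3.54×10⁻³ m².
Stacked slabs ⇒ two capacitors in series, each with the full plate area.
C₁ = κ₁ε₀A/d₁ = 2.17 × 8.85×10⁻¹² × 3.54×10⁻³ / 6.17×10⁻⁴ = 1.10×10⁻¹⁰ F.
C₂ = κ₂ε₀A/d₂ = 8.20 × 8.85×10⁻¹² × 3.54×10⁻³ / 2.24×10⁻⁴ = 1.15×10⁻⁹ F.
C = (1/C₁ + 1/C₂)⁻¹ = 1.00×10⁻¹⁰ F.
U = ½CV² = ½ × 1.00×10⁻¹⁰ × (237)² = 2.82×10⁻⁶ J.

U ≈ 2.82 μJ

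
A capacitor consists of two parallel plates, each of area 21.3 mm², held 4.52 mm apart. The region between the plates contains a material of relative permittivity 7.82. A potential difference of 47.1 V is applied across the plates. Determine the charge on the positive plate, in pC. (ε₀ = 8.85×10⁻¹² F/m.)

A = 21.3 mm² = 2.13×10⁻⁵ m².
C = κε₀A/d = 7.82 × 8.85×10⁻¹² × 2.13×10⁻⁵ / 4.52×10⁻³ = 3.26×10⁻¹³ F.
Q = CV = 3.26×10⁻¹³ × 47.1 = 1.54×10⁻¹¹ C.

Q ≈ 15.4 pC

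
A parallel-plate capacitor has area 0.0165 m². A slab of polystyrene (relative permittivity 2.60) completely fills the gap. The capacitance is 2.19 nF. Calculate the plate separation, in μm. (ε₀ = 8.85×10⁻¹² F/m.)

d = κε₀A/C = 2.60 × 8.85×10⁻¹² × 1.65×10⁻² / 2.19×10⁻⁹ = 1.73×10⁻⁴ m.

d ≈ 173 μm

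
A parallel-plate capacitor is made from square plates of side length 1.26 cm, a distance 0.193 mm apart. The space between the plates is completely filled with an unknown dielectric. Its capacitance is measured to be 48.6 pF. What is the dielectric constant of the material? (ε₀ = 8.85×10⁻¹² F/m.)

A = (1.26 cm)² = 1.59×10⁻⁴ m².
κ = Cd/(ε₀A) = 4.86×10⁻¹¹ × 1.93×10⁻⁴ / (8.85×10⁻¹² × 1.59×10⁻⁴) = 6.68.

κ ≈ 6.68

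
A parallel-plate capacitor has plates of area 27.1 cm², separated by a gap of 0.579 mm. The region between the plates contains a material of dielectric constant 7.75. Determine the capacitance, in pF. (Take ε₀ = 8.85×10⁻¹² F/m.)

C ≈ 321 pF

A = 27.1 cm² = 2.71×10⁻³ m².
C = κε₀A/d = 7.75 × 8.85×10⁻¹² × 2.71×10⁻³ / 5.79×10⁻⁴ = 3.21×10⁻¹⁰ F.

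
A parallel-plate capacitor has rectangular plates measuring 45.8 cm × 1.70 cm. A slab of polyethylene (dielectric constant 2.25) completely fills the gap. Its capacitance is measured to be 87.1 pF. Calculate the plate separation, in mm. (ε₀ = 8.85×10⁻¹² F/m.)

1.78 mm

A = 45.8 × 1.70 cm² = 7.79×10⁻³ m².
d = κε₀A/C = 2.25 × 8.85×10⁻¹² × 7.79×10⁻³ / 8.71×10⁻¹¹ = 1.78×10⁻³ m.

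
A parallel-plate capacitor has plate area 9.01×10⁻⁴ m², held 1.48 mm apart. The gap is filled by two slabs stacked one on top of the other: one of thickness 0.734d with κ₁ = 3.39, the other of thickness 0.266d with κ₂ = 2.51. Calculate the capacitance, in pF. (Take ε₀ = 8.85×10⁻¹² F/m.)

Stacked slabs ⇒ two capacitors in series, each with the full plate area.
C₁ = κ₁ε₀A/d₁ = 3.39 × 8.85×10⁻¹² × 9.01×10⁻⁴ / 1.09×10⁻³ = 2.49×10⁻¹¹ F.
C₂ = κ₂ε₀A/d₂ = 2.51 × 8.85×10⁻¹² × 9.01×10⁻⁴ / 3.94×10⁻⁴ = 5.08×10⁻¹¹ F.
C = (1/C₁ + 1/C₂)⁻¹ = 1.67×10⁻¹¹ F.

C ≈ 16.7 pF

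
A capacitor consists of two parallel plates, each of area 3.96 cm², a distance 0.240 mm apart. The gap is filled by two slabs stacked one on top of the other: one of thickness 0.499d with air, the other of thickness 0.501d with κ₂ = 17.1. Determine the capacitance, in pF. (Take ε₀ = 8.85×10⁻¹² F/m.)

27.6 pF

A = 3.96 cm² = 3.96×10⁻⁴ m².
Stacked slabs ⇒ two capacitors in series, each with the full plate area.
C₁ = κ₁ε₀A/d₁ = 1.00 × 8.85×10⁻¹² × 3.96×10⁻⁴ / 1.20×10⁻⁴ = 2.93×10⁻¹¹ F.
C₂ = κ₂ε₀A/d₂ = 17.1 × 8.85×10⁻¹² × 3.96×10⁻⁴ / 1.20×10⁻⁴ = 4.98×10⁻¹⁰ F.
C = (1/C₁ + 1/C₂)⁻¹ = 2.76×10⁻¹¹ F.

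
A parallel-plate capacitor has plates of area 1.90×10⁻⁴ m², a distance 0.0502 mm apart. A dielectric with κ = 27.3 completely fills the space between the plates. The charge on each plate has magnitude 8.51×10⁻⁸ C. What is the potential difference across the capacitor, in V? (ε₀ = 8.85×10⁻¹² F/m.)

V ≈ 93.1 V

C = κε₀A/d = 27.3 × 8.85×10⁻¹² × 1.90×10⁻⁴ / 5.02×10⁻⁵ = 9.14×10⁻¹⁰ F.
V = Q/C = 8.51×10⁻⁸ / 9.14×10⁻¹⁰ = 93.1 V.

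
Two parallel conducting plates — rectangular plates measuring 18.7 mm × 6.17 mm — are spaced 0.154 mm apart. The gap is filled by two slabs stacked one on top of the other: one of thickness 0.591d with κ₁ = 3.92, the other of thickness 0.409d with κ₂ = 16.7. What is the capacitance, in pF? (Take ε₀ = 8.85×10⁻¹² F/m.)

A = 18.7 × 6.17 mm² = 1.15×10⁻⁴ m².
Stacked slabs ⇒ two capacitors in series, each with the full plate area.
C₁ = κ₁ε₀A/d₁ = 3.92 × 8.85×10⁻¹² × 1.15×10⁻⁴ / 9.10×10⁻⁵ = 4.40×10⁻¹¹ F.
C₂ = κ₂ε₀A/d₂ = 16.7 × 8.85×10⁻¹² × 1.15×10⁻⁴ / 6.30×10⁻⁵ = 2.71×10⁻¹⁰ F.
C = (1/C₁ + 1/C₂)⁻¹ = 3.78×10⁻¹¹ F.

C ≈ 37.8 pF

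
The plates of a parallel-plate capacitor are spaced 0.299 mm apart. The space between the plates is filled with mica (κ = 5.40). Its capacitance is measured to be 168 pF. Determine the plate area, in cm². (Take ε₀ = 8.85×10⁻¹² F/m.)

A = Cd/(κε₀) = 1.68×10⁻¹⁰ × 2.99×10⁻⁴ / (5.40 × 8.85×10⁻¹²) = 1.05×10⁻³ m².

10.5 cm²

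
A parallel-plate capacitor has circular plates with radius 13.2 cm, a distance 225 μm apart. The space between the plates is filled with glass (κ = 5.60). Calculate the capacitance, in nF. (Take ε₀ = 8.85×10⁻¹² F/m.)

A = π(13.2 cm)² = 5.47×10⁻² m².
C = κε₀A/d = 5.60 × 8.85×10⁻¹² × 5.47×10⁻² / 2.25×10⁻⁴ = 1.21×10⁻⁸ F.

C ≈ 12.1 nF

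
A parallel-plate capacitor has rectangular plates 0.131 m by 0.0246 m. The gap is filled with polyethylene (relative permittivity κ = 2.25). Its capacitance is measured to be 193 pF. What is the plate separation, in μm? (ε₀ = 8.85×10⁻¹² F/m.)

332 μm

A = 0.131 × 0.0246 m² = 3.22×10⁻³ m².
d = κε₀A/C = 2.25 × 8.85×10⁻¹² × 3.22×10⁻³ / 1.93×10⁻¹⁰ = 3.32×10⁻⁴ m.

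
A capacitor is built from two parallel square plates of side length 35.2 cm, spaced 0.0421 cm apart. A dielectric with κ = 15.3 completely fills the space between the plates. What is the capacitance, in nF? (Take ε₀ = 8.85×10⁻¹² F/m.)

A = (35.2 cm)² = 0.124 m².
C = κε₀A/d = 15.3 × 8.85×10⁻¹² × 0.124 / 4.21×10⁻⁴ = 3.99×10⁻⁸ F.

39.9 nF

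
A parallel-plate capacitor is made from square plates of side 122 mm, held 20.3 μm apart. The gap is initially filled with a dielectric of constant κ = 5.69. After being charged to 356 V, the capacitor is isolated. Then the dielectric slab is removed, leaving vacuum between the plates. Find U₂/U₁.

Isolated ⇒ Q is held fixed.
C₂ = 0.176 C₁ and U = Q²/(2C), so U₂/U₁ = C₁/C₂ = 5.69.

5.69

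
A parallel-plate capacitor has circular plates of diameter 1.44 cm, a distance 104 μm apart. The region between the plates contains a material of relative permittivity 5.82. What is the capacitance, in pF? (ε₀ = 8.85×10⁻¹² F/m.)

C ≈ 80.7 pF

A = π(1.44/2 cm)² = 1.63×10⁻⁴ m².
C = κε₀A/d = 5.82 × 8.85×10⁻¹² × 1.63×10⁻⁴ / 1.04×10⁻⁴ = 8.07×10⁻¹¹ F.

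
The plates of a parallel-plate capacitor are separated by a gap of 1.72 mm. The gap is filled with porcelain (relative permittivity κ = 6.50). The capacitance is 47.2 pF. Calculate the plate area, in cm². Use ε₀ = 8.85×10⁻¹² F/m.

A ≈ 14.1 cm²

A = Cd/(κε₀) = 4.72×10⁻¹¹ × 1.72×10⁻³ / (6.50 × 8.85×10⁻¹²) = 1.41×10⁻³ m².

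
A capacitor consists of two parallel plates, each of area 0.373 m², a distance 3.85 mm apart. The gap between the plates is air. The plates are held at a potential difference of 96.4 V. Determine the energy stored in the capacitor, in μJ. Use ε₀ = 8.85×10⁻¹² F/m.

U ≈ 3.98 μJ

C = ε₀A/d = 8.85×10⁻¹² × 0.373 / 3.85×10⁻³ = 8.57×10⁻¹⁰ F.
U = ½CV² = ½ × 8.57×10⁻¹⁰ × (96.4)² = 3.98×10⁻⁶ J.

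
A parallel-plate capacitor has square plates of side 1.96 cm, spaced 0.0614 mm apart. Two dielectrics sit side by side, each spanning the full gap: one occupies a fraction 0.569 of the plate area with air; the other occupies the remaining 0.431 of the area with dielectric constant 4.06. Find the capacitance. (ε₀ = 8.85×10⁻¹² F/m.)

C ≈ 128 pF

A = (1.96 cm)² = 3.84×10⁻⁴ m².
Side-by-side slabs ⇒ two capacitors in parallel, each spanning the full gap.
C₁ = κ₁ε₀A₁/d = 1.00 × 8.85×10⁻¹² × 2.19×10⁻⁴ / 6.14×10⁻⁵ = 3.15×10⁻¹¹ F.
C₂ = κ₂ε₀A₂/d = 4.06 × 8.85×10⁻¹² × 1.66×10⁻⁴ / 6.14×10⁻⁵ = 9.69×10⁻¹¹ F.
C = C₁ + C₂ = 1.28×10⁻¹⁰ F.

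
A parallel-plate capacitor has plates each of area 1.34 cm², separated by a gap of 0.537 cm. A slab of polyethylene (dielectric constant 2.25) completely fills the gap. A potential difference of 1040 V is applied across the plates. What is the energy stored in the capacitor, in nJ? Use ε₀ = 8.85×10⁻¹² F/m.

A = 1.34 cm² = 1.34×10⁻⁴ m².
C = κε₀A/d = 2.25 × 8.85×10⁻¹² × 1.34×10⁻⁴ / 5.37×10⁻³ = 4.97×10⁻¹³ F.
U = ½CV² = ½ × 4.97×10⁻¹³ × (1040)² = 2.69×10⁻⁷ J.

269 nJ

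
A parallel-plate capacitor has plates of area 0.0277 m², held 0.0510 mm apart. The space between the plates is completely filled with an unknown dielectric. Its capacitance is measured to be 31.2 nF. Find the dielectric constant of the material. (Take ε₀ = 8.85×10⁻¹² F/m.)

κ ≈ 6.49

κ = Cd/(ε₀A) = 3.12×10⁻⁸ × 5.10×10⁻⁵ / (8.85×10⁻¹² × 2.77×10⁻²) = 6.49.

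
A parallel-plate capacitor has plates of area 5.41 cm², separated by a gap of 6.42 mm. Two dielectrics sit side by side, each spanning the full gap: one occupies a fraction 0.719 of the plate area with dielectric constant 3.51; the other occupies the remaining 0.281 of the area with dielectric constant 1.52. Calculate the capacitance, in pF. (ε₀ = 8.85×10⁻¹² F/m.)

A = 5.41 cm² = 5.41×10⁻⁴ m².
Side-by-side slabs ⇒ two capacitors in parallel, each spanning the full gap.
C₁ = κ₁ε₀A₁/d = 3.51 × 8.85×10⁻¹² × 3.89×10⁻⁴ / 6.42×10⁻³ = 1.88×10⁻¹² F.
C₂ = κ₂ε₀A₂/d = 1.52 × 8.85×10⁻¹² × 1.52×10⁻⁴ / 6.42×10⁻³ = 3.19×10⁻¹³ F.
C = C₁ + C₂ = 2.20×10⁻¹² F.

2.20 pF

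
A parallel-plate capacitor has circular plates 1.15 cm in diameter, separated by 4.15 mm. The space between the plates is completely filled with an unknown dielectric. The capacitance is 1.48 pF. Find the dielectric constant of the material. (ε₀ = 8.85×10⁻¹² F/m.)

κ ≈ 6.68

A = π(1.15/2 cm)² = 1.04×10⁻⁴ m².
κ = Cd/(ε₀A) = 1.48×10⁻¹² × 4.15×10⁻³ / (8.85×10⁻¹² × 1.04×10⁻⁴) = 6.68.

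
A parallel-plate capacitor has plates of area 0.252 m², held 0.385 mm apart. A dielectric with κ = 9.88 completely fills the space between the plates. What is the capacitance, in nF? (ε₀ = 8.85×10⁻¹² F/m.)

C = κε₀A/d = 9.88 × 8.85×10⁻¹² × 0.252 / 3.85×10⁻⁴ = 5.72×10⁻⁸ F.

C ≈ 57.2 nF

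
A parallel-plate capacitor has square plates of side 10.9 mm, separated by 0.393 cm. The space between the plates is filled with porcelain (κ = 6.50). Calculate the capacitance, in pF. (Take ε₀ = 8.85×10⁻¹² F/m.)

1.74 pF

A = (10.9 mm)² = 1.19×10⁻⁴ m².
C = κε₀A/d = 6.50 × 8.85×10⁻¹² × 1.19×10⁻⁴ / 3.93×10⁻³ = 1.74×10⁻¹² F.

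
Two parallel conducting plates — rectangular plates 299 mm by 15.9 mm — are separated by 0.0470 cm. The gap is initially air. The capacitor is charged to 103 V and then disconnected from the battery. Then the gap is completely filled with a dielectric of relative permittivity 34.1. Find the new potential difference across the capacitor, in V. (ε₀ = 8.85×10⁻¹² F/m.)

3.02 V

A = 299 × 15.9 mm² = 4.75×10⁻³ m².
Initially C₁ = ε₀A/d = 8.85×10⁻¹² × 4.75×10⁻³ / 4.70×10⁻⁴ = 8.95×10⁻¹¹ F.
V₁ = 1.03×10² V.
Isolated ⇒ Q is held fixed. C₂ = 34.1 C₁ and V = Q/C, so V₂/V₁ = C₁/C₂ = 0.0293.
V₂ = 0.0293 × 1.03×10² = 3.02 V.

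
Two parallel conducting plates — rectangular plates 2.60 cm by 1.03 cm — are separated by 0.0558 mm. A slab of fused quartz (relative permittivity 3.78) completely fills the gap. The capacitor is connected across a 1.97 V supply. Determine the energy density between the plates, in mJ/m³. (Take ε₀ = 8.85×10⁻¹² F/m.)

E = V/d = 1.97 / 5.58×10⁻⁵ = 3.53×10⁴ V/m.
u = ½κε₀E² = ½ × 3.78 × 8.85×10⁻¹² × (3.53×10⁴)² = 2.08×10⁻² J/m³.

20.8 mJ/m³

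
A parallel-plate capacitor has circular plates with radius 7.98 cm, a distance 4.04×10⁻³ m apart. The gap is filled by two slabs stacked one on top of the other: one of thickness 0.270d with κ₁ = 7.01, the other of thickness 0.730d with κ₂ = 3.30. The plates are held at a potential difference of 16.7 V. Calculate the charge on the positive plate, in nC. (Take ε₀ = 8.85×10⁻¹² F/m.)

Q ≈ 2.82 nC

A = π(7.98 cm)² = 2.00×10⁻² m².
Stacked slabs ⇒ two capacitors in series, each with the full plate area.
C₁ = κ₁ε₀A/d₁ = 7.01 × 8.85×10⁻¹² × 2.00×10⁻² / 1.09×10⁻³ = 1.14×10⁻⁹ F.
C₂ = κ₂ε₀A/d₂ = 3.30 × 8.85×10⁻¹² × 2.00×10⁻² / 2.95×10⁻³ = 1.98×10⁻¹⁰ F.
C = (1/C₁ + 1/C₂)⁻¹ = 1.69×10⁻¹⁰ F.
Q = CV = 1.69×10⁻¹⁰ × 16.7 = 2.82×10⁻⁹ C.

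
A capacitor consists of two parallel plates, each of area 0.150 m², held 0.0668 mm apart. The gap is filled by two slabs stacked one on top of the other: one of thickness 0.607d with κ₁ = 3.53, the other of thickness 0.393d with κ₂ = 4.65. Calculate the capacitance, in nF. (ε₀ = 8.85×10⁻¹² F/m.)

77.5 nF

Stacked slabs ⇒ two capacitors in series, each with the full plate area.
C₁ = κ₁ε₀A/d₁ = 3.53 × 8.85×10⁻¹² × 0.150 / 4.05×10⁻⁵ = 1.16×10⁻⁷ F.
C₂ = κ₂ε₀A/d₂ = 4.65 × 8.85×10⁻¹² × 0.150 / 2.63×10⁻⁵ = 2.35×10⁻⁷ F.
C = (1/C₁ + 1/C₂)⁻¹ = 7.75×10⁻⁸ F.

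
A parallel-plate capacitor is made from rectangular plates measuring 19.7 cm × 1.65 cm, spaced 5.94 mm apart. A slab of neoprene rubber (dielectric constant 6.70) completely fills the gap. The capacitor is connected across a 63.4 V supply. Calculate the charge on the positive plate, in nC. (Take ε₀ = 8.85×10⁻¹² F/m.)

A = 19.7 × 1.65 cm² = 3.25×10⁻³ m².
C = κε₀A/d = 6.70 × 8.85×10⁻¹² × 3.25×10⁻³ / 5.94×10⁻³ = 3.24×10⁻¹¹ F.
Q = CV = 3.24×10⁻¹¹ × 63.4 = 2.06×10⁻⁹ C.

Q ≈ 2.06 nC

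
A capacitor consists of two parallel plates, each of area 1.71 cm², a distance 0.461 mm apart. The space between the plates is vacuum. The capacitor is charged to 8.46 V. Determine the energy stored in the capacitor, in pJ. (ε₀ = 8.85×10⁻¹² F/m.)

A = 1.71 cm² = 1.71×10⁻⁴ m².
C = ε₀A/d = 8.85×10⁻¹² × 1.71×10⁻⁴ / 4.61×10⁻⁴ = 3.28×10⁻¹² F.
U = ½CV² = ½ × 3.28×10⁻¹² × (8.46)² = 1.17×10⁻¹⁰ J.

U ≈ 117 pJ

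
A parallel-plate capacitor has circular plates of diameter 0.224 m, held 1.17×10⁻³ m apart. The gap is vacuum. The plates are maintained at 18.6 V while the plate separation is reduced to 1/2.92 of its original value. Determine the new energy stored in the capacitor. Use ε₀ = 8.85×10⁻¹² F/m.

U ≈ 151 nJ

A = π(0.224/2 m)² = 3.94×10⁻² m².
Initially C₁ = ε₀A/d = 8.85×10⁻¹² × 3.94×10⁻² / 1.17×10⁻³ = 2.98×10⁻¹⁰ F.
U₁ = 5.16×10⁻⁸ J.
Battery connected ⇒ V is held fixed. C₂ = 2.92 C₁ and U = ½CV², so U₂/U₁ = C₂/C₁ = 2.92.
U₂ = 2.92 × 5.16×10⁻⁸ = 1.51×10⁻⁷ J.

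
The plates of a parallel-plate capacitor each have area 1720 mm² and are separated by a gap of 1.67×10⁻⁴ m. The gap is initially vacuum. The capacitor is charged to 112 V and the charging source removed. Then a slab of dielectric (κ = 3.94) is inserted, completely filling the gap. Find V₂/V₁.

V₂/V₁ ≈ 0.254

Isolated ⇒ Q is held fixed.
C₂ = 3.94 C₁ and V = Q/C, so V₂/V₁ = C₁/C₂ = 0.254.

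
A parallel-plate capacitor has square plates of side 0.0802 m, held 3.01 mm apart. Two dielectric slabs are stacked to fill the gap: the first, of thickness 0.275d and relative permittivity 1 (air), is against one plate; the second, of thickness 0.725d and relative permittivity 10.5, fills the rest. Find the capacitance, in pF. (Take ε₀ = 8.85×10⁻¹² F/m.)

A = (0.0802 m)² = 6.43×10⁻³ m².
Stacked slabs ⇒ two capacitors in series, each with the full plate area.
C₁ = κ₁ε₀A/d₁ = 1.00 × 8.85×10⁻¹² × 6.43×10⁻³ / 8.28×10⁻⁴ = 6.88×10⁻¹¹ F.
C₂ = κ₂ε₀A/d₂ = 10.5 × 8.85×10⁻¹² × 6.43×10⁻³ / 2.18×10⁻³ = 2.74×10⁻¹⁰ F.
C = (1/C₁ + 1/C₂)⁻¹ = 5.50×10⁻¹¹ F.

55.0 pF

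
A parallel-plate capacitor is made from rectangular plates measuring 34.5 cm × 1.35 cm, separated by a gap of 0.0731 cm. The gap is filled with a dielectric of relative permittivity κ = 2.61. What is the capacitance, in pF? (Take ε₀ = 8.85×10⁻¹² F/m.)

A = 34.5 × 1.35 cm² = 4.66×10⁻³ m².
C = κε₀A/d = 2.61 × 8.85×10⁻¹² × 4.66×10⁻³ / 7.31×10⁻⁴ = 1.47×10⁻¹⁰ F.

147 pF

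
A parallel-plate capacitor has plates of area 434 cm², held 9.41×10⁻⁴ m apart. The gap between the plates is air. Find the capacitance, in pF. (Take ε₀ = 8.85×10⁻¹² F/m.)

408 pF

A = 434 cm² = 4.34×10⁻² m².
C = ε₀A/d = 8.85×10⁻¹² × 4.34×10⁻² / 9.41×10⁻⁴ = 4.08×10⁻¹⁰ F.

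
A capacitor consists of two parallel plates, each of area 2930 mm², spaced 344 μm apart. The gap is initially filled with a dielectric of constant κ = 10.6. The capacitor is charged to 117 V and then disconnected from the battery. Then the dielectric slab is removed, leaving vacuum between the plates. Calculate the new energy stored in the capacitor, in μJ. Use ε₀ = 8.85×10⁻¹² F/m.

U ≈ 58.0 μJ

A = 2930 mm² = 2.93×10⁻³ m².
Initially C₁ = κε₀A/d = 10.6 × 8.85×10⁻¹² × 2.93×10⁻³ / 3.44×10⁻⁴ = 7.99×10⁻¹⁰ F.
U₁ = 5.47×10⁻⁶ J.
Isolated ⇒ Q is held fixed. C₂ = 0.0943 C₁ and U = Q²/(2C), so U₂/U₁ = C₁/C₂ = 10.6.
U₂ = 10.6 × 5.47×10⁻⁶ = 5.80×10⁻⁵ J.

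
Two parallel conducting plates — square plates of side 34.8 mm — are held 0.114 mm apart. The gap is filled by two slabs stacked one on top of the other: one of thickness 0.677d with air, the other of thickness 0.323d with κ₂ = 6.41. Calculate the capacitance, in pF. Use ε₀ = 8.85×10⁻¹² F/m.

A = (34.8 mm)² = 1.21×10⁻³ m².
Stacked slabs ⇒ two capacitors in series, each with the full plate area.
C₁ = κ₁ε₀A/d₁ = 1.00 × 8.85×10⁻¹² × 1.21×10⁻³ / 7.72×10⁻⁵ = 1.39×10⁻¹⁰ F.
C₂ = κ₂ε₀A/d₂ = 6.41 × 8.85×10⁻¹² × 1.21×10⁻³ / 3.68×10⁻⁵ = 1.87×10⁻⁹ F.
C = (1/C₁ + 1/C₂)⁻¹ = 1.29×10⁻¹⁰ F.

129 pF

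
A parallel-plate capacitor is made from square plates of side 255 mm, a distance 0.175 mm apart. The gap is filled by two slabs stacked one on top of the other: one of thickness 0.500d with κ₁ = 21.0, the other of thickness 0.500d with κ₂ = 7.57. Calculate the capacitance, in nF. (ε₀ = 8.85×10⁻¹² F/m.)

C ≈ 36.6 nF

A = (255 mm)² = 6.50×10⁻² m².
Stacked slabs ⇒ two capacitors in series, each with the full plate area.
C₁ = κ₁ε₀A/d₁ = 21.0 × 8.85×10⁻¹² × 6.50×10⁻² / 8.75×10⁻⁵ = 1.38×10⁻⁷ F.
C₂ = κ₂ε₀A/d₂ = 7.57 × 8.85×10⁻¹² × 6.50×10⁻² / 8.75×10⁻⁵ = 4.98×10⁻⁸ F.
C = (1/C₁ + 1/C₂)⁻¹ = 3.66×10⁻⁸ F.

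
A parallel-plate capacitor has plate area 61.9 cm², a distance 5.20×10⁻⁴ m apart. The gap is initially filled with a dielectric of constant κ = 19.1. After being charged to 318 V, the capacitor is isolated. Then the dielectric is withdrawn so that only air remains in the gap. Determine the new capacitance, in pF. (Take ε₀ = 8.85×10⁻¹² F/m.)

A = 61.9 cm² = 6.19×10⁻³ m².
Initially C₁ = κε₀A/d = 19.1 × 8.85×10⁻¹² × 6.19×10⁻³ / 5.20×10⁻⁴ = 2.01×10⁻⁹ F.
C = κε₀A/d scales with κ, so C₂/C₁ = 1/κ = 1/19.1 = 0.0524.
C₂ = 0.0524 × 2.01×10⁻⁹ = 1.05×10⁻¹⁰ F.

C ≈ 105 pF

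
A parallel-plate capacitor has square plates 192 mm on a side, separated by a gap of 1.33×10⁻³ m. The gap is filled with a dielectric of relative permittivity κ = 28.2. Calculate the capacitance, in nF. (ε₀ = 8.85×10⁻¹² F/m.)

A = (192 mm)² = 3.69×10⁻² m².
C = κε₀A/d = 28.2 × 8.85×10⁻¹² × 3.69×10⁻² / 1.33×10⁻³ = 6.92×10⁻⁹ F.

C ≈ 6.92 nF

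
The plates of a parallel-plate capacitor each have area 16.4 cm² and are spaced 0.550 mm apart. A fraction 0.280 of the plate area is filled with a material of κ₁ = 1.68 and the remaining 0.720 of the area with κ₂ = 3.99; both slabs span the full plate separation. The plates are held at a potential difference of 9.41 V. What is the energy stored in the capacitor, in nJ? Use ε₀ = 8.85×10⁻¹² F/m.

A = 16.4 cm² = 1.64×10⁻³ m².
Side-by-side slabs ⇒ two capacitors in parallel, each spanning the full gap.
C₁ = κ₁ε₀A₁/d = 1.68 × 8.85×10⁻¹² × 4.59×10⁻⁴ / 5.50×10⁻⁴ = 1.24×10⁻¹¹ F.
C₂ = κ₂ε₀A₂/d = 3.99 × 8.85×10⁻¹² × 1.18×10⁻³ / 5.50×10⁻⁴ = 7.58×10⁻¹¹ F.
C = C₁ + C₂ = 8.82×10⁻¹¹ F.
U = ½CV² = ½ × 8.82×10⁻¹¹ × (9.41)² = 3.91×10⁻⁹ J.

U ≈ 3.91 nJ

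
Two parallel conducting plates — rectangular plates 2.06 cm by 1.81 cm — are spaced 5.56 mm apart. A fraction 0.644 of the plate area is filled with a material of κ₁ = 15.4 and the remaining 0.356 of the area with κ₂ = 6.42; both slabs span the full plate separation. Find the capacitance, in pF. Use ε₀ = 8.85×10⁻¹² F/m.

7.24 pF

A = 2.06 × 1.81 cm² = 3.73×10⁻⁴ m².
Side-by-side slabs ⇒ two capacitors in parallel, each spanning the full gap.
C₁ = κ₁ε₀A₁/d = 15.4 × 8.85×10⁻¹² × 2.40×10⁻⁴ / 5.56×10⁻³ = 5.89×10⁻¹² F.
C₂ = κ₂ε₀A₂/d = 6.42 × 8.85×10⁻¹² × 1.33×10⁻⁴ / 5.56×10⁻³ = 1.36×10⁻¹² F.
C = C₁ + C₂ = 7.24×10⁻¹² F.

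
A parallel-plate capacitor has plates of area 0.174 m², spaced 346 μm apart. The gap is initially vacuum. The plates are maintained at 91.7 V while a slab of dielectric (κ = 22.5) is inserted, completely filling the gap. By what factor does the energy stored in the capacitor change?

Battery connected ⇒ V is held fixed.
C₂ = 22.5 C₁ and U = ½CV², so U₂/U₁ = C₂/C₁ = 22.5.

U₂/U₁ ≈ 22.5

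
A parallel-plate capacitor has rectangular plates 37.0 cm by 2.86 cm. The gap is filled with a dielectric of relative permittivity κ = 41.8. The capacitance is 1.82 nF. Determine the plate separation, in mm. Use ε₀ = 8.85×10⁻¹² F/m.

d ≈ 2.15 mm

A = 37.0 × 2.86 cm² = 1.06×10⁻² m².
d = κε₀A/C = 41.8 × 8.85×10⁻¹² × 1.06×10⁻² / 1.82×10⁻⁹ = 2.15×10⁻³ m.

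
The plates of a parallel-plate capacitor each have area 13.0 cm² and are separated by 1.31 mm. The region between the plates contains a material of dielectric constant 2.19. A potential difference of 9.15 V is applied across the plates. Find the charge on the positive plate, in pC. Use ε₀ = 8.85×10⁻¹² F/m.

A = 13.0 cm² = 1.30×10⁻³ m².
C = κε₀A/d = 2.19 × 8.85×10⁻¹² × 1.30×10⁻³ / 1.31×10⁻³ = 1.92×10⁻¹¹ F.
Q = CV = 1.92×10⁻¹¹ × 9.15 = 1.76×10⁻¹⁰ C.

176 pC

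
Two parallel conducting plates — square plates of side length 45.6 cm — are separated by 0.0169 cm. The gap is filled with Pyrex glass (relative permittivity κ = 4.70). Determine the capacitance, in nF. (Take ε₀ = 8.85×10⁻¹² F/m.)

C ≈ 51.2 nF

A = (45.6 cm)² = 0.208 m².
C = κε₀A/d = 4.70 × 8.85×10⁻¹² × 0.208 / 1.69×10⁻⁴ = 5.12×10⁻⁸ F.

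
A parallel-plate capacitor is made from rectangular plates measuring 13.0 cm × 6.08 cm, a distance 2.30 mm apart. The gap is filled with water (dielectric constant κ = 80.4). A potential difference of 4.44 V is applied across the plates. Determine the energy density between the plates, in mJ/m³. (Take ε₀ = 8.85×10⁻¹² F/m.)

u ≈ 1.33 mJ/m³

E = V/d = 4.44 / 2.30×10⁻³ = 1.93×10³ V/m.
u = ½κε₀E² = ½ × 80.4 × 8.85×10⁻¹² × (1.93×10³)² = 1.33×10⁻³ J/m³.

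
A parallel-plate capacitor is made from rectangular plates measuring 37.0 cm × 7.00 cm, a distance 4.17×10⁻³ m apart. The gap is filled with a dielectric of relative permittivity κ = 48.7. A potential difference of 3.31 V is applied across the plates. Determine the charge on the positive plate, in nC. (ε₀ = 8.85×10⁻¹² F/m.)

Q ≈ 8.86 nC

A = 37.0 × 7.00 cm² = 2.59×10⁻² m².
C = κε₀A/d = 48.7 × 8.85×10⁻¹² × 2.59×10⁻² / 4.17×10⁻³ = 2.68×10⁻⁹ F.
Q = CV = 2.68×10⁻⁹ × 3.31 = 8.86×10⁻⁹ C.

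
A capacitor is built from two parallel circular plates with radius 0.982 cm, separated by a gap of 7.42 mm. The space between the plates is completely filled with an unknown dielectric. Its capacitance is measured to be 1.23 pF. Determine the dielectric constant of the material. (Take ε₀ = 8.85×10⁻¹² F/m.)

3.40

A = π(0.982 cm)² = 3.03×10⁻⁴ m².
κ = Cd/(ε₀A) = 1.23×10⁻¹² × 7.42×10⁻³ / (8.85×10⁻¹² × 3.03×10⁻⁴) = 3.40.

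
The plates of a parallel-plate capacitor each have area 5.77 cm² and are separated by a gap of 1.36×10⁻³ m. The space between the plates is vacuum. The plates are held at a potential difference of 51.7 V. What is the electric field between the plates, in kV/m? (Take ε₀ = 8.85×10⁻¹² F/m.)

E = V/d = 51.7 / 1.36×10⁻³ = 3.80×10⁴ V/m.

38.0 kV/m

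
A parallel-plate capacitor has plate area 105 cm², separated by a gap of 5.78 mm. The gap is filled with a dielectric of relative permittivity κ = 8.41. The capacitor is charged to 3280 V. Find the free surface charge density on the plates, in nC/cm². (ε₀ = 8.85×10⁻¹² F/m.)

σ ≈ 4.22 nC/cm²

A = 105 cm² = 1.05×10⁻² m².
C = κε₀A/d = 8.41 × 8.85×10⁻¹² × 1.05×10⁻² / 5.78×10⁻³ = 1.35×10⁻¹⁰ F.
σ = Q/A = CV/A = 1.35×10⁻¹⁰ × 3280 / 1.05×10⁻² = 4.22×10⁻⁵ C/m².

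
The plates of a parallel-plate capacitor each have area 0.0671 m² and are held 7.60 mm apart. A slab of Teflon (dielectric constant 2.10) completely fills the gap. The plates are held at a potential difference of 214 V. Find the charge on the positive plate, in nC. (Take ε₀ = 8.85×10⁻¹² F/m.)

Q ≈ 35.1 nC

C = κε₀A/d = 2.10 × 8.85×10⁻¹² × 6.71×10⁻² / 7.60×10⁻³ = 1.64×10⁻¹⁰ F.
Q = CV = 1.64×10⁻¹⁰ × 214 = 3.51×10⁻⁸ C.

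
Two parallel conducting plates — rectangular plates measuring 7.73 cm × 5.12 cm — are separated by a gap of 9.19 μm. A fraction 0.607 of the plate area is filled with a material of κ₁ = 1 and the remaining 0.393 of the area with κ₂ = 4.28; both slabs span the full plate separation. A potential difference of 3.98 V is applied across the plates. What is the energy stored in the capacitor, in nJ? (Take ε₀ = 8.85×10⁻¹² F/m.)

U ≈ 69.1 nJ

A = 7.73 × 5.12 cm² = 3.96×10⁻³ m².
Side-by-side slabs ⇒ two capacitors in parallel, each spanning the full gap.
C₁ = κ₁ε₀A₁/d = 1.00 × 8.85×10⁻¹² × 2.40×10⁻³ / 9.19×10⁻⁶ = 2.31×10⁻⁹ F.
C₂ = κ₂ε₀A₂/d = 4.28 × 8.85×10⁻¹² × 1.56×10⁻³ / 9.19×10⁻⁶ = 6.41×10⁻⁹ F.
C = C₁ + C₂ = 8.72×10⁻⁹ F.
U = ½CV² = ½ × 8.72×10⁻⁹ × (3.98)² = 6.91×10⁻⁸ J.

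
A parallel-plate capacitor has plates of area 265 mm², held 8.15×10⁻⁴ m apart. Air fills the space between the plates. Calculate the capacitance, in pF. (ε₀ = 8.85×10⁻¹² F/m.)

2.88 pF

A = 265 mm² = 2.65×10⁻⁴ m².
C = ε₀A/d = 8.85×10⁻¹² × 2.65×10⁻⁴ / 8.15×10⁻⁴ = 2.88×10⁻¹² F.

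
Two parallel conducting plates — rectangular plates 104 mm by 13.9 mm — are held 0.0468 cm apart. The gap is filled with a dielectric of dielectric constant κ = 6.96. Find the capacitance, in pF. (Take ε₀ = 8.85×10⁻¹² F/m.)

A = 104 × 13.9 mm² = 1.45×10⁻³ m².
C = κε₀A/d = 6.96 × 8.85×10⁻¹² × 1.45×10⁻³ / 4.68×10⁻⁴ = 1.90×10⁻¹⁰ F.

190 pF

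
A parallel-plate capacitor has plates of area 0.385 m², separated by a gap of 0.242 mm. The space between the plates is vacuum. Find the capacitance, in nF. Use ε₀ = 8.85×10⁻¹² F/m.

14.1 nF

C = ε₀A/d = 8.85×10⁻¹² × 0.385 / 2.42×10⁻⁴ = 1.41×10⁻⁸ F.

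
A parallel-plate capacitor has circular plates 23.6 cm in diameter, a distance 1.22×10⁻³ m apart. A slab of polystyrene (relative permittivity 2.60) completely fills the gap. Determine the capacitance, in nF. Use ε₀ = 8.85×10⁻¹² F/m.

A = π(23.6/2 cm)² = 4.37×10⁻² m².
C = κε₀A/d = 2.60 × 8.85×10⁻¹² × 4.37×10⁻² / 1.22×10⁻³ = 8.25×10⁻¹⁰ F.

0.825 nF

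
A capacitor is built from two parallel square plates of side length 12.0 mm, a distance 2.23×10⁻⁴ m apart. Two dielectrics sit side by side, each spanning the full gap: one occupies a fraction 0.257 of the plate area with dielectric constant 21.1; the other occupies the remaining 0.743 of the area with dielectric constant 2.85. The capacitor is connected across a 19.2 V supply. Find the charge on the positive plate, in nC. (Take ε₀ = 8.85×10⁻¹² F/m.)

A = (12.0 mm)² = 1.44×10⁻⁴ m².
Side-by-side slabs ⇒ two capacitors in parallel, each spanning the full gap.
C₁ = κ₁ε₀A₁/d = 21.1 × 8.85×10⁻¹² × 3.70×10⁻⁵ / 2.23×10⁻⁴ = 3.10×10⁻¹¹ F.
C₂ = κ₂ε₀A₂/d = 2.85 × 8.85×10⁻¹² × 1.07×10⁻⁴ / 2.23×10⁻⁴ = 1.21×10⁻¹¹ F.
C = C₁ + C₂ = 4.31×10⁻¹¹ F.
Q = CV = 4.31×10⁻¹¹ × 19.2 = 8.27×10⁻¹⁰ C.

Q ≈ 0.827 nC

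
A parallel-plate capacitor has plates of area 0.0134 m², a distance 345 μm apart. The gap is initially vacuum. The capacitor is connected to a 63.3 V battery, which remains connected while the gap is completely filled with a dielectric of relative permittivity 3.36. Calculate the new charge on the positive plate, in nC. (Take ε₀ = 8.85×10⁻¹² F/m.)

Initially C₁ = ε₀A/d = 8.85×10⁻¹² × 1.34×10⁻² / 3.45×10⁻⁴ = 3.44×10⁻¹⁰ F.
Q₁ = 2.18×10⁻⁸ C.
Battery connected ⇒ V is held fixed. C₂ = 3.36 C₁ and Q = CV, so Q₂/Q₁ = C₂/C₁ = 3.36.
Q₂ = 3.36 × 2.18×10⁻⁸ = 7.31×10⁻⁸ C.

73.1 nC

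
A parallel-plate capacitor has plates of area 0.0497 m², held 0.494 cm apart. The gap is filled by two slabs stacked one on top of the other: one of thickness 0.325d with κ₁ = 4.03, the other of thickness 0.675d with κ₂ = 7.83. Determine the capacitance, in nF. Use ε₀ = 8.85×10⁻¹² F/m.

Stacked slabs ⇒ two capacitors in series, each with the full plate area.
C₁ = κ₁ε₀A/d₁ = 4.03 × 8.85×10⁻¹² × 4.97×10⁻² / 1.61×10⁻³ = 1.10×10⁻⁹ F.
C₂ = κ₂ε₀A/d₂ = 7.83 × 8.85×10⁻¹² × 4.97×10⁻² / 3.33×10⁻³ = 1.03×10⁻⁹ F.
C = (1/C₁ + 1/C₂)⁻¹ = 5.34×10⁻¹⁰ F.

C ≈ 0.534 nF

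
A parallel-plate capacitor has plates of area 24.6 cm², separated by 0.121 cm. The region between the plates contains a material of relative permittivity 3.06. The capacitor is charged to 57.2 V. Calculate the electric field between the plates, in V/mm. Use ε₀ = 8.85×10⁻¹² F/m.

E ≈ 47.3 V/mm

E = V/d = 57.2 / 1.21×10⁻³ = 4.73×10⁴ V/m.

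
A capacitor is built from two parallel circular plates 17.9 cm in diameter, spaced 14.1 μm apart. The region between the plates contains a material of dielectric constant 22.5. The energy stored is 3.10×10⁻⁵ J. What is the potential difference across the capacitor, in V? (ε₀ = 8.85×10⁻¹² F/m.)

A = π(17.9/2 cm)² = 2.52×10⁻² m².
C = κε₀A/d = 22.5 × 8.85×10⁻¹² × 2.52×10⁻² / 1.41×10⁻⁵ = 3.55×10⁻⁷ F.
V = √(2U/C) = √(2 × 3.10×10⁻⁵ / 3.55×10⁻⁷) = 13.2 V.

V ≈ 13.2 V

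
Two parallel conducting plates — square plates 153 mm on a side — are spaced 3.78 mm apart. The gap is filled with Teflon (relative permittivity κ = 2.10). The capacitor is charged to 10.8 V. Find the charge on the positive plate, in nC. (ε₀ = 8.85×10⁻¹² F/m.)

Q ≈ 1.24 nC

A = (153 mm)² = 2.34×10⁻² m².
C = κε₀A/d = 2.10 × 8.85×10⁻¹² × 2.34×10⁻² / 3.78×10⁻³ = 1.15×10⁻¹⁰ F.
Q = CV = 1.15×10⁻¹⁰ × 10.8 = 1.24×10⁻⁹ C.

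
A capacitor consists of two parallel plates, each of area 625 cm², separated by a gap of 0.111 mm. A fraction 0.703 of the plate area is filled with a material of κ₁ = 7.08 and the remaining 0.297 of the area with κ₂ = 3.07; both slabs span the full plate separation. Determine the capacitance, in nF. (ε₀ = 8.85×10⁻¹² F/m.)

A = 625 cm² = 6.25×10⁻² m².
Side-by-side slabs ⇒ two capacitors in parallel, each spanning the full gap.
C₁ = κ₁ε₀A₁/d = 7.08 × 8.85×10⁻¹² × 4.39×10⁻² / 1.11×10⁻⁴ = 2.48×10⁻⁸ F.
C₂ = κ₂ε₀A₂/d = 3.07 × 8.85×10⁻¹² × 1.86×10⁻² / 1.11×10⁻⁴ = 4.54×10⁻⁹ F.
C = C₁ + C₂ = 2.93×10⁻⁸ F.

C ≈ 29.3 nF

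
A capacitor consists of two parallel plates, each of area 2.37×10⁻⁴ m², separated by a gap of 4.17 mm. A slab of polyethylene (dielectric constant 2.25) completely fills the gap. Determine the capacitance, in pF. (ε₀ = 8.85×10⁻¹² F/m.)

C ≈ 1.13 pF

C = κε₀A/d = 2.25 × 8.85×10⁻¹² × 2.37×10⁻⁴ / 4.17×10⁻³ = 1.13×10⁻¹² F.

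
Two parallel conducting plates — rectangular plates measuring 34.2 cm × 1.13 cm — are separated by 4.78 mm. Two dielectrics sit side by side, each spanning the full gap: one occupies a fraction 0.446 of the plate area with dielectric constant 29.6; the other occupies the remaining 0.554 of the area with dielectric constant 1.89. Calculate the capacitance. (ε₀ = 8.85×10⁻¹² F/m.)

C ≈ 102 pF

A = 34.2 × 1.13 cm² = 3.86×10⁻³ m².
Side-by-side slabs ⇒ two capacitors in parallel, each spanning the full gap.
C₁ = κ₁ε₀A₁/d = 29.6 × 8.85×10⁻¹² × 1.72×10⁻³ / 4.78×10⁻³ = 9.45×10⁻¹¹ F.
C₂ = κ₂ε₀A₂/d = 1.89 × 8.85×10⁻¹² × 2.14×10⁻³ / 4.78×10⁻³ = 7.49×10⁻¹² F.
C = C₁ + C₂ = 1.02×10⁻¹⁰ F.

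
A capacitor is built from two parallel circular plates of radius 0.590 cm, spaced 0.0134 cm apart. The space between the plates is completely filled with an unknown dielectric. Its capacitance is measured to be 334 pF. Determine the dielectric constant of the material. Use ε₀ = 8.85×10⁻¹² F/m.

A = π(0.590 cm)² = 1.09×10⁻⁴ m².
κ = Cd/(ε₀A) = 3.34×10⁻¹⁰ × 1.34×10⁻⁴ / (8.85×10⁻¹² × 1.09×10⁻⁴) = 46.2.

κ ≈ 46.2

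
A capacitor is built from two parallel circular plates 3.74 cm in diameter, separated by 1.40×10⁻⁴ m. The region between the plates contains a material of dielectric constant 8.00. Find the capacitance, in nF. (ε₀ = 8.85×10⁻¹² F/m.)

0.556 nF

A = π(3.74/2 cm)² = 1.10×10⁻³ m².
C = κε₀A/d = 8.00 × 8.85×10⁻¹² × 1.10×10⁻³ / 1.40×10⁻⁴ = 5.56×10⁻¹⁰ F.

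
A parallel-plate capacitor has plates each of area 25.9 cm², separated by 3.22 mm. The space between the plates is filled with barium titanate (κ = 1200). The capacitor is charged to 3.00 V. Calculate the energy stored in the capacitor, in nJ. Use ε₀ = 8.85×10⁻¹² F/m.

A = 25.9 cm² = 2.59×10⁻³ m².
C = κε₀A/d = 1200 × 8.85×10⁻¹² × 2.59×10⁻³ / 3.22×10⁻³ = 8.54×10⁻⁹ F.
U = ½CV² = ½ × 8.54×10⁻⁹ × (3.00)² = 3.84×10⁻⁸ J.

38.4 nJ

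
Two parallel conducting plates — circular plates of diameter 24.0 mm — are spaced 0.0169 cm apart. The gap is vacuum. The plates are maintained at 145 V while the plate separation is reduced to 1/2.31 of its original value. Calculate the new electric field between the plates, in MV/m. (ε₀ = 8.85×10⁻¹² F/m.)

E ≈ 1.98 MV/m

A = π(24.0/2 mm)² = 4.52×10⁻⁴ m².
Initially C₁ = ε₀A/d = 8.85×10⁻¹² × 4.52×10⁻⁴ / 1.69×10⁻⁴ = 2.37×10⁻¹¹ F.
E₁ = 8.58×10⁵ V/m.
Battery connected ⇒ V is held fixed. E = V/d, so E₂/E₁ = d₁/d₂ = 2.31.
E₂ = 2.31 × 8.58×10⁵ = 1.98×10⁶ V/m.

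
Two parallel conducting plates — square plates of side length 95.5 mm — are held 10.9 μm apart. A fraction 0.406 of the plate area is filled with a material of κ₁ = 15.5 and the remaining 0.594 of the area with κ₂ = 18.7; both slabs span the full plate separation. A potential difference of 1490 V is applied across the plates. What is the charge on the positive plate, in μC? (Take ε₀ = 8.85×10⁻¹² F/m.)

Q ≈ 192 μC

A = (95.5 mm)² = 9.12×10⁻³ m².
Side-by-side slabs ⇒ two capacitors in parallel, each spanning the full gap.
C₁ = κ₁ε₀A₁/d = 15.5 × 8.85×10⁻¹² × 3.70×10⁻³ / 1.09×10⁻⁵ = 4.66×10⁻⁸ F.
C₂ = κ₂ε₀A₂/d = 18.7 × 8.85×10⁻¹² × 5.42×10⁻³ / 1.09×10⁻⁵ = 8.23×10⁻⁸ F.
C = C₁ + C₂ = 1.29×10⁻⁷ F.
Q = CV = 1.29×10⁻⁷ × 1490 = 1.92×10⁻⁴ C.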